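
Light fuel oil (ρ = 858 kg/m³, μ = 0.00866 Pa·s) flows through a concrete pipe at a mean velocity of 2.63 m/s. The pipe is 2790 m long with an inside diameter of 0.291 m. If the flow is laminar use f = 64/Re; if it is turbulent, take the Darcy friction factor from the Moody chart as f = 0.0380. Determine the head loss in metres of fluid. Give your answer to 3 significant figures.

Reynolds number Re = ρVD/μ = 858 · 2.63 · 0.291 / 0.00866 = 7.583e+04.
Re > 4000 → turbulent; use the Moody-chart value f = 0.0380.
Darcy-Weisbach: ΔP = f(L/D)(ρV²/2) = 0.038·(2790/0.291)·(858·2.63²/2) = 0.038·9588·2967 = 1.081e+06 Pa.
Head loss h_f = ΔP/(ρg) = 1.081e+06/(858·9.81) = 128 m.

h_f ≈ 128 m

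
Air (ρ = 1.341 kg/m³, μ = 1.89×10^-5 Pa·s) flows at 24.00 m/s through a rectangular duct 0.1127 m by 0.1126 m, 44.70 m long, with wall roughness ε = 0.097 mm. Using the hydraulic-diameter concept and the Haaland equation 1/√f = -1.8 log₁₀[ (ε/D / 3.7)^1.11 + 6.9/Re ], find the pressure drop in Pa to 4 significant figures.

Hydraulic diameter D_h = 4A/P = 4·(0.1127·0.1126)/(2·(0.1127+0.1126)) = 0.05076/0.4506 = 0.1126 m.
Re = ρVD_h/μ = 1.341·24·0.1126/1.89e-05 = 1.918e+05.
ε/D_h = 9.7e-05/0.1126 = 0.000861; Haaland gives 1/√f = -1.8 log₁₀[9.27e-05+3.6e-05] = 7.003, so f = 0.02039.
ΔP = f(L/D_h)(ρV²/2) = 0.02039·44.7/0.1126·386.2 = 3125 Pa.

ΔP ≈ 3125 Pa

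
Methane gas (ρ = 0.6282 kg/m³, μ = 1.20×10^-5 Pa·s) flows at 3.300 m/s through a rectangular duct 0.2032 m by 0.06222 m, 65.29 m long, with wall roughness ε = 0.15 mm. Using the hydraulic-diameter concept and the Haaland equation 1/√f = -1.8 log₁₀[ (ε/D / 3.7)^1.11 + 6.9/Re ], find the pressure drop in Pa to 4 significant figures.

Hydraulic diameter D_h = 4A/P = 4·(0.2032·0.06222)/(2·(0.2032+0.06222)) = 0.05057/0.5308 = 0.09527 m.
Re = ρVD_h/μ = 0.6282·3.3·0.09527/1.2e-05 = 1.646e+04.
ε/D_h = 0.00015/0.09527 = 0.00157; Haaland gives 1/√f = -1.8 log₁₀[0.000181+0.000419] = 5.799, so f = 0.02974.
ΔP = f(L/D_h)(ρV²/2) = 0.02974·65.29/0.09527·3.421 = 69.71 Pa.

ΔP ≈ 69.71 Pa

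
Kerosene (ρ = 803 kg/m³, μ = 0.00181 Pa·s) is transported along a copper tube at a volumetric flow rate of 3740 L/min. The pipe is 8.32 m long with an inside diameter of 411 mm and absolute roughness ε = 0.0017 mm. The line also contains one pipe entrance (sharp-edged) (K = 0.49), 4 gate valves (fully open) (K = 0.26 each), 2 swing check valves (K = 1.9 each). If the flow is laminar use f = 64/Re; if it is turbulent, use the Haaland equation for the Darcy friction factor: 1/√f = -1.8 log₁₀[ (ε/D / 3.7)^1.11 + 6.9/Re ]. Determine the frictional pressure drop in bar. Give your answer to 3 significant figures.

ΔP ≈ 0.00505 bar

Q = 3740 L/min = 3740/60000 = 0.06233 m³/s.
Cross-sectional area A = πD²/4 = π(0.411)²/4 = 0.1327 m²; mean velocity V = Q/A = 0.06233/0.1327 = 0.4698 m/s.
Reynolds number Re = ρVD/μ = 803 · 0.4698 · 0.411 / 0.00181 = 8.567e+04.
Re > 4000 → turbulent. Relative roughness ε/D = 1.7e-06/0.411 = 4.14e-06. Haaland: 1/√f = -1.8 log₁₀[(4.14e-06/3.7)^1.11 + 6.9/8.567e+04] = -1.8 log₁₀[2.48e-07 + 8.05e-05] = 7.367, so f = 0.01843.
Total minor-loss coefficient ΣK = 1·0.49 + 4·0.26 + 2·1.9 = 5.33.
ΔP = [f·L/D + ΣK]·(ρV²/2) = [0.01843·8.32/0.411 + 5.33]·(803·0.4698²/2) = [0.373 + 5.33]·88.63 = 505.5 Pa.
ΔP = 505.5 Pa = 0.00505 bar.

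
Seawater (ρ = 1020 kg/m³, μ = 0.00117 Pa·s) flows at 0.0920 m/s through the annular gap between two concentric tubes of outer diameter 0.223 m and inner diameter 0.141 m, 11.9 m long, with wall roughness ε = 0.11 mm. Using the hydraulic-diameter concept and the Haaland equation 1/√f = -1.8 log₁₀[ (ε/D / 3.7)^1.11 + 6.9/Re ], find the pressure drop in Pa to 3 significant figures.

Hydraulic diameter D_h = 4A/P = D_o - D_i = 0.223 - 0.141 = 0.082 m.
Re = ρVD_h/μ = 1020·0.092·0.082/0.00117 = 6577.
ε/D_h = 0.00011/0.082 = 0.00134; Haaland gives 1/√f = -1.8 log₁₀[0.000152+0.00105] = 5.257, so f = 0.03619.
ΔP = f(L/D_h)(ρV²/2) = 0.03619·11.9/0.082·4.317 = 22.67 Pa.

ΔP ≈ 22.7 Pa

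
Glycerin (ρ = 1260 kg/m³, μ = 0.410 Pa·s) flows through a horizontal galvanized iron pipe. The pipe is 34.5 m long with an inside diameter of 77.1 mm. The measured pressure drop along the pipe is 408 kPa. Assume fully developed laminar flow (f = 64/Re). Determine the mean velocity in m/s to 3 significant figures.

V ≈ 5.36 m/s

For laminar flow, f = 64/Re with Re = ρVD/μ, so Darcy-Weisbach reduces to ΔP = 32μLV/D². Solving for V: V = ΔP·D²/(32μL) = 4.08e+05·(0.0771)²/(32·0.41·34.5) = 5.358 m/s.
Check: Re = ρVD/μ = 1260·5.358·0.0771/0.41 = 1270 < 2300, so the laminar assumption holds.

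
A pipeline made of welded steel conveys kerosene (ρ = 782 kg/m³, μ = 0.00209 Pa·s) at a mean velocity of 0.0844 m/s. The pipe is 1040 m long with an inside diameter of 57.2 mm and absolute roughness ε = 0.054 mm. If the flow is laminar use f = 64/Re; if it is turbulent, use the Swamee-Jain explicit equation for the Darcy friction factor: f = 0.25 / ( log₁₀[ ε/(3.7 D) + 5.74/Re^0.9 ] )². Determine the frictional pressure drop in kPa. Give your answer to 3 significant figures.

Reynolds number Re = ρVD/μ = 782 · 0.0844 · 0.0572 / 0.00209 = 1806.
Re < 2300 → laminar flow, so f = 64/Re = 64/1806 = 0.03543 (the turbulent correlation is not needed).
Darcy-Weisbach: ΔP = f(L/D)(ρV²/2) = 0.03543·(1040/0.0572)·(782·0.0844²/2) = 0.03543·1.818e+04·2.785 = 1794 Pa.
ΔP = 1794 Pa = 1.79 kPa.

ΔP ≈ 1.79 kPa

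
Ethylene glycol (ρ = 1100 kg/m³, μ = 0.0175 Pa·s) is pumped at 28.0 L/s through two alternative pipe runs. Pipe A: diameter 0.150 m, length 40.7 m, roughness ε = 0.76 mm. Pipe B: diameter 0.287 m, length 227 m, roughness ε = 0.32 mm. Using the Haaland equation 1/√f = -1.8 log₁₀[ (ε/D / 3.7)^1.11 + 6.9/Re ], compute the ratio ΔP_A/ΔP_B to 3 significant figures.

ΔP_A/ΔP_B ≈ 4.75

Pipe A: V = Q/A = 0.028/0.01767 = 1.584 m/s; Re = 1.494e+04; ε/D = 0.00507; Haaland → f = 0.03549; ΔP_A = f(L/D)(ρV²/2) = 1.33e+04 Pa.
Pipe B: V = Q/A = 0.028/0.06469 = 0.4328 m/s; Re = 7808; ε/D = 0.00111; Haaland → f = 0.03437; ΔP_B = f(L/D)(ρV²/2) = 2800 Pa.
ΔP_A/ΔP_B = 1.33e+04/2800 = 4.75.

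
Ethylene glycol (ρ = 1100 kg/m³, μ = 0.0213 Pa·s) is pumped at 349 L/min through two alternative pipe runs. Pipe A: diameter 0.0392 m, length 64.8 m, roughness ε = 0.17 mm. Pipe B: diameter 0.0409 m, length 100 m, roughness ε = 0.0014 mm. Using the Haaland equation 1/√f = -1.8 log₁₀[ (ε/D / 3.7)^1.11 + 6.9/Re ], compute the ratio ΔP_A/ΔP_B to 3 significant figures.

ΔP_A/ΔP_B ≈ 0.935

Pipe A: V = Q/A = 0.005817/0.001207 = 4.82 m/s; Re = 9757; ε/D = 0.00434; Haaland → f = 0.03675; ΔP_A = f(L/D)(ρV²/2) = 7.762e+05 Pa.
Pipe B: V = Q/A = 0.005817/0.001314 = 4.427 m/s; Re = 9351; ε/D = 3.42e-05; Haaland → f = 0.03149; ΔP_B = f(L/D)(ρV²/2) = 8.301e+05 Pa.
ΔP_A/ΔP_B = 7.762e+05/8.301e+05 = 0.935.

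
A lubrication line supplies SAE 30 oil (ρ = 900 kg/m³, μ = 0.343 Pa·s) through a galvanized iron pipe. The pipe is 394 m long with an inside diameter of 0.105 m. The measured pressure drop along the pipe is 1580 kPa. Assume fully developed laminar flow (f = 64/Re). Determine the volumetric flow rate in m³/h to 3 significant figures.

Q ≈ 126 m³/h

For laminar flow, f = 64/Re with Re = ρVD/μ, so Darcy-Weisbach reduces to ΔP = 32μLV/D². Solving for V: V = ΔP·D²/(32μL) = 1.58e+06·(0.105)²/(32·0.343·394) = 4.028 m/s.
Check: Re = ρVD/μ = 900·4.028·0.105/0.343 = 1110 < 2300, so the laminar assumption holds.
Q = V·A = 4.028·(π/4·0.105²) = 0.03488 m³/s = 126 m³/h.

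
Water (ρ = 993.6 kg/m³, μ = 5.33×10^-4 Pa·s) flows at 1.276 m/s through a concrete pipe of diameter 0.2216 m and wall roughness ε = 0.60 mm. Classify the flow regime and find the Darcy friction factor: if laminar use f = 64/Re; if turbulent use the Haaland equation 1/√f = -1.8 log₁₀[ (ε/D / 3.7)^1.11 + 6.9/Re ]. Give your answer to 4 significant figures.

Re = ρVD/μ = 993.6·1.276·0.2216/0.000533 = 5.271e+05.
Re > 4000 → turbulent. ε/D = 0.0006/0.2216 = 0.00271; Haaland: 1/√f = -1.8 log₁₀[0.000331 + 1.31e-05] = 6.235, so f = 0.02573.

f ≈ 0.02573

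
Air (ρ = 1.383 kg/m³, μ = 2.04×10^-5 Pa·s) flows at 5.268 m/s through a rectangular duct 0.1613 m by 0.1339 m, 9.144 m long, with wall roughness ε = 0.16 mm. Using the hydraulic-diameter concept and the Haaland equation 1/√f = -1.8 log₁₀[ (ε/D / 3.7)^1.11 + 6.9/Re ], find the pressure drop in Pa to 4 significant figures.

ΔP ≈ 28.61 Pa

Hydraulic diameter D_h = 4A/P = 4·(0.1613·0.1339)/(2·(0.1613+0.1339)) = 0.08639/0.5904 = 0.1463 m.
Re = ρVD_h/μ = 1.383·5.268·0.1463/2.04e-05 = 5.226e+04.
ε/D_h = 0.00016/0.1463 = 0.00109; Haaland gives 1/√f = -1.8 log₁₀[0.000121+0.000132] = 6.475, so f = 0.02385.
ΔP = f(L/D_h)(ρV²/2) = 0.02385·9.144/0.1463·19.19 = 28.61 Pa.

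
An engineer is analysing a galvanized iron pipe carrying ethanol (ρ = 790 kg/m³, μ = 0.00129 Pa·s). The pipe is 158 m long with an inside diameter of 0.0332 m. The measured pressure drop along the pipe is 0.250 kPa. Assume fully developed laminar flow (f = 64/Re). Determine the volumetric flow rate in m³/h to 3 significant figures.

Q ≈ 0.132 m³/h

For laminar flow, f = 64/Re with Re = ρVD/μ, so Darcy-Weisbach reduces to ΔP = 32μLV/D². Solving for V: V = ΔP·D²/(32μL) = 250·(0.0332)²/(32·0.00129·158) = 0.04225 m/s.
Check: Re = ρVD/μ = 790·0.04225·0.0332/0.00129 = 859 < 2300, so the laminar assumption holds.
Q = V·A = 0.04225·(π/4·0.0332²) = 3.658e-05 m³/s = 0.132 m³/h.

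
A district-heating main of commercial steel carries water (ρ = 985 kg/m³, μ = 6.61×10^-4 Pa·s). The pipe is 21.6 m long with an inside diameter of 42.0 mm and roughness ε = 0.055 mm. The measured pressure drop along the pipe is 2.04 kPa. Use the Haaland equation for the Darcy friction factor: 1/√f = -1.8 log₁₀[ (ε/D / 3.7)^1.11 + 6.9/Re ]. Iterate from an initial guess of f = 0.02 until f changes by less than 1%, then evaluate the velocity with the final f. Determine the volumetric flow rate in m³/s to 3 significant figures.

Q ≈ 7.75×10^-4 m³/s

Rearranging Darcy-Weisbach: V = √(2·ΔP·D/(f·L·ρ)). With ε/D = 5.5e-05/0.042 = 0.00131, iterate starting from f = 0.02:
  f = 0.02 → V = √(2·2040·0.042/(0.02·21.6·985)) = 0.6346 m/s; Re = ρVD/μ = 3.972e+04; f → 0.0253
  f = 0.0253 → V = 0.5643 m/s; Re = 3.532e+04; f → 0.02571
  f = 0.02571 → V = 0.5597 m/s; Re = 3.503e+04; f → 0.02574
Converged (Δf/f < 1%). With the final f = 0.02574: V = √(2·2040·0.042/(0.02574·21.6·985)) = 0.5594 m/s.
Q = V·A = 0.5594·(π/4·0.042²) = 0.000775 m³/s = 7.75×10^-4 m³/s.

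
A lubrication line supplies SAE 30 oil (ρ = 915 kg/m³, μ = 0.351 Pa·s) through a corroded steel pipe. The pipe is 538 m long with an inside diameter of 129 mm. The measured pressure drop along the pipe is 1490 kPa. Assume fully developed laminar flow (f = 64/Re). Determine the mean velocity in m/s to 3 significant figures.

V ≈ 4.10 m/s

For laminar flow, f = 64/Re with Re = ρVD/μ, so Darcy-Weisbach reduces to ΔP = 32μLV/D². Solving for V: V = ΔP·D²/(32μL) = 1.49e+06·(0.129)²/(32·0.351·538) = 4.103 m/s.
Check: Re = ρVD/μ = 915·4.103·0.129/0.351 = 1380 < 2300, so the laminar assumption holds.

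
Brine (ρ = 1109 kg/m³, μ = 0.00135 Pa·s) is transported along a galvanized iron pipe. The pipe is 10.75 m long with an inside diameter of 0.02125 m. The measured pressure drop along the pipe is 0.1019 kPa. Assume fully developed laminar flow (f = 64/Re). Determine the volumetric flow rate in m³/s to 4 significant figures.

Q ≈ 3.514×10^-5 m³/s

For laminar flow, f = 64/Re with Re = ρVD/μ, so Darcy-Weisbach reduces to ΔP = 32μLV/D². Solving for V: V = ΔP·D²/(32μL) = 101.9·(0.02125)²/(32·0.00135·10.75) = 0.09908 m/s.
Check: Re = ρVD/μ = 1109·0.09908·0.02125/0.00135 = 1730 < 2300, so the laminar assumption holds.
Q = V·A = 0.09908·(π/4·0.02125²) = 3.514e-05 m³/s = 3.514×10^-5 m³/s.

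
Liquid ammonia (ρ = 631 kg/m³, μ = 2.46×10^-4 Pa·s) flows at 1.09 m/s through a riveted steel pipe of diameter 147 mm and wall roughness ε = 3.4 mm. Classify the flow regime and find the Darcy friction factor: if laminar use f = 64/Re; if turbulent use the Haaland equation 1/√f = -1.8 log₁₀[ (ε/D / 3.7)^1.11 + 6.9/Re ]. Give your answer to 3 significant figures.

Re = ρVD/μ = 631·1.09·0.147/0.000246 = 4.11e+05.
Re > 4000 → turbulent. ε/D = 0.0034/0.147 = 0.0231; Haaland: 1/√f = -1.8 log₁₀[0.00358 + 1.68e-05] = 4.4, so f = 0.05165.

f ≈ 0.0517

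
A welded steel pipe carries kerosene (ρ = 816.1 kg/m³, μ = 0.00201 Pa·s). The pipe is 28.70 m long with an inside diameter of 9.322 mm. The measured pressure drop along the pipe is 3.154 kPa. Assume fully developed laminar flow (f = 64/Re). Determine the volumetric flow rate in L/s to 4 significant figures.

For laminar flow, f = 64/Re with Re = ρVD/μ, so Darcy-Weisbach reduces to ΔP = 32μLV/D². Solving for V: V = ΔP·D²/(32μL) = 3154·(0.009322)²/(32·0.00201·28.7) = 0.1485 m/s.
Check: Re = ρVD/μ = 816.1·0.1485·0.009322/0.00201 = 562 < 2300, so the laminar assumption holds.
Q = V·A = 0.1485·(π/4·0.009322²) = 1.013e-05 m³/s = 0.01013 L/s.

Q ≈ 0.01013 L/s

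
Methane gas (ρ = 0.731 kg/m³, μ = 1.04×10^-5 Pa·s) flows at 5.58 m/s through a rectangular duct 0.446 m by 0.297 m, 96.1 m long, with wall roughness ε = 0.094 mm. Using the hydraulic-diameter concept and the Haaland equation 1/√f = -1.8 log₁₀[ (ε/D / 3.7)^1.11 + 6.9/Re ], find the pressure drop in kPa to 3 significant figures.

ΔP ≈ 0.0555 kPa

Hydraulic diameter D_h = 4A/P = 4·(0.446·0.297)/(2·(0.446+0.297)) = 0.5298/1.486 = 0.3566 m.
Re = ρVD_h/μ = 0.731·5.58·0.3566/1.04e-05 = 1.398e+05.
ε/D_h = 9.4e-05/0.3566 = 0.000264; Haaland gives 1/√f = -1.8 log₁₀[2.49e-05+4.93e-05] = 7.433, so f = 0.0181.
ΔP = f(L/D_h)(ρV²/2) = 0.0181·96.1/0.3566·11.38 = 55.52 Pa.
ΔP = 0.0555 kPa.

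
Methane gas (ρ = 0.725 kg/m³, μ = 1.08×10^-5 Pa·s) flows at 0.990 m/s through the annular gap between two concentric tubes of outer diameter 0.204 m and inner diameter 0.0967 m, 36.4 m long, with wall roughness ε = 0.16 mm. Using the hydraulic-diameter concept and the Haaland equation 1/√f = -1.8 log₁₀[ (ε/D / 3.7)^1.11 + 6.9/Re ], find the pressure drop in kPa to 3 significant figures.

Hydraulic diameter D_h = 4A/P = D_o - D_i = 0.204 - 0.0967 = 0.1073 m.
Re = ρVD_h/μ = 0.725·0.99·0.1073/1.08e-05 = 7131.
ε/D_h = 0.00016/0.1073 = 0.00149; Haaland gives 1/√f = -1.8 log₁₀[0.000171+0.000968] = 5.299, so f = 0.03562.
ΔP = f(L/D_h)(ρV²/2) = 0.03562·36.4/0.1073·0.3553 = 4.293 Pa.
ΔP = 0.00429 kPa.

ΔP ≈ 0.00429 kPa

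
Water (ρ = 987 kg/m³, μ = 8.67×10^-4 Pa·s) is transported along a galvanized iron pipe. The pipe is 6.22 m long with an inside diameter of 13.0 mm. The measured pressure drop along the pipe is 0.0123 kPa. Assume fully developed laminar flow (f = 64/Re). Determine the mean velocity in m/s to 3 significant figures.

V ≈ 0.0120 m/s

For laminar flow, f = 64/Re with Re = ρVD/μ, so Darcy-Weisbach reduces to ΔP = 32μLV/D². Solving for V: V = ΔP·D²/(32μL) = 12.3·(0.013)²/(32·0.000867·6.22) = 0.01205 m/s.
Check: Re = ρVD/μ = 987·0.01205·0.013/0.000867 = 178.3 < 2300, so the laminar assumption holds.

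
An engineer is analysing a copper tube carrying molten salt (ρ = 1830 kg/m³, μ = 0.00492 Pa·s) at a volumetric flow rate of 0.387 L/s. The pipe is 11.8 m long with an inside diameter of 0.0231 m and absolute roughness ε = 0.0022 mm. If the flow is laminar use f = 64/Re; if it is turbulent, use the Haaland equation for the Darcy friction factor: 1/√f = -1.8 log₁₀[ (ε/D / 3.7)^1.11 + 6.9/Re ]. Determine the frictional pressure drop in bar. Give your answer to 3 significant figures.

ΔP ≈ 0.132 bar

Q = 0.387 L/s = 0.387/1000 = 0.000387 m³/s.
Cross-sectional area A = πD²/4 = π(0.0231)²/4 = 0.0004191 m²; mean velocity V = Q/A = 0.000387/0.0004191 = 0.9234 m/s.
Reynolds number Re = ρVD/μ = 1830 · 0.9234 · 0.0231 / 0.00492 = 7934.
Re > 4000 → turbulent. Relative roughness ε/D = 2.2e-06/0.0231 = 9.52e-05. Haaland: 1/√f = -1.8 log₁₀[(9.52e-05/3.7)^1.11 + 6.9/7934] = -1.8 log₁₀[8.05e-06 + 0.00087] = 5.502, so f = 0.03303.
Darcy-Weisbach: ΔP = f(L/D)(ρV²/2) = 0.03303·(11.8/0.0231)·(1830·0.9234²/2) = 0.03303·510.8·780.2 = 1.317e+04 Pa.
ΔP = 1.317e+04 Pa = 0.132 bar.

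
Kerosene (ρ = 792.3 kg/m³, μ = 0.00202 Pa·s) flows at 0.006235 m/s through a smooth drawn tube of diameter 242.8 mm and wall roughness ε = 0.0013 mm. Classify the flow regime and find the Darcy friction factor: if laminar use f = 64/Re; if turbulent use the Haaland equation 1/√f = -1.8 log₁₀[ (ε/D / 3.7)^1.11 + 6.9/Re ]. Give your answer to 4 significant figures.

Re = ρVD/μ = 792.3·0.006235·0.2428/0.00202 = 593.8.
Re < 2300 → laminar, so f = 64/Re = 0.1078 (roughness is irrelevant in laminar flow).

f ≈ 0.1078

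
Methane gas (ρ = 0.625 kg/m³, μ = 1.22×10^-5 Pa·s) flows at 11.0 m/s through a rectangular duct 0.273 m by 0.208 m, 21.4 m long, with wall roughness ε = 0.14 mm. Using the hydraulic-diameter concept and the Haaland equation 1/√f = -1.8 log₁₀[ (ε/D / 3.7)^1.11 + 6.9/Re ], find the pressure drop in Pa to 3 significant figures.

ΔP ≈ 67.9 Pa

Hydraulic diameter D_h = 4A/P = 4·(0.273·0.208)/(2·(0.273+0.208)) = 0.2271/0.962 = 0.2361 m.
Re = ρVD_h/μ = 0.625·11·0.2361/1.22e-05 = 1.331e+05.
ε/D_h = 0.00014/0.2361 = 0.000593; Haaland gives 1/√f = -1.8 log₁₀[6.13e-05+5.19e-05] = 7.103, so f = 0.01982.
ΔP = f(L/D_h)(ρV²/2) = 0.01982·21.4/0.2361·37.81 = 67.92 Pa.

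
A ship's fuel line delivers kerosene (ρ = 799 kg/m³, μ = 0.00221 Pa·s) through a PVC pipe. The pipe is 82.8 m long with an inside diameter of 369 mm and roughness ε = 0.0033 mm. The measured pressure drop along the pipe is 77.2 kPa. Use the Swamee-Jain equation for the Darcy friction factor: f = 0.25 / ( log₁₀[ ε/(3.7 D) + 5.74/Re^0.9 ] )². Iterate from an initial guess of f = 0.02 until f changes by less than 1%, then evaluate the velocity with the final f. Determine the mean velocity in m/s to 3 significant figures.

Rearranging Darcy-Weisbach: V = √(2·ΔP·D/(f·L·ρ)). With ε/D = 3.3e-06/0.369 = 8.94e-06, iterate starting from f = 0.02:
  f = 0.02 → V = √(2·7.72e+04·0.369/(0.02·82.8·799)) = 6.562 m/s; Re = ρVD/μ = 8.754e+05; f → 0.01208
  f = 0.01208 → V = 8.445 m/s; Re = 1.127e+06; f → 0.01162
  f = 0.01162 → V = 8.611 m/s; Re = 1.149e+06; f → 0.01158
Converged (Δf/f < 1%). With the final f = 0.01158: V = √(2·7.72e+04·0.369/(0.01158·82.8·799)) = 8.623 m/s.

V ≈ 8.62 m/s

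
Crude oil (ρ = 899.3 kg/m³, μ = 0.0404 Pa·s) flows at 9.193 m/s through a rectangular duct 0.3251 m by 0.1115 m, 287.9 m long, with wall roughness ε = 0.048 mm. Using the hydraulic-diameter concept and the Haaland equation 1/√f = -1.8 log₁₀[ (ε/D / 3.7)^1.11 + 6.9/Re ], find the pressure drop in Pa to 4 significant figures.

ΔP ≈ 1537000 Pa

Hydraulic diameter D_h = 4A/P = 4·(0.3251·0.1115)/(2·(0.3251+0.1115)) = 0.145/0.8732 = 0.166 m.
Re = ρVD_h/μ = 899.3·9.193·0.166/0.0404 = 3.398e+04.
ε/D_h = 4.8e-05/0.166 = 0.000289; Haaland gives 1/√f = -1.8 log₁₀[2.76e-05+0.000203] = 6.547, so f = 0.02333.
ΔP = f(L/D_h)(ρV²/2) = 0.02333·287.9/0.166·3.8e+04 = 1.537e+06 Pa.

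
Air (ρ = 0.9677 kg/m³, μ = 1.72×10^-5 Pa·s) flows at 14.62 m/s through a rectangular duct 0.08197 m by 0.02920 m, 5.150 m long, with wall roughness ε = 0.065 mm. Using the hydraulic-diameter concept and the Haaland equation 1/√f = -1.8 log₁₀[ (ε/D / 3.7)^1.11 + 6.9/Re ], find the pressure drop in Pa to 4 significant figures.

Hydraulic diameter D_h = 4A/P = 4·(0.08197·0.0292)/(2·(0.08197+0.0292)) = 0.009574/0.2223 = 0.04306 m.
Re = ρVD_h/μ = 0.9677·14.62·0.04306/1.72e-05 = 3.542e+04.
ε/D_h = 6.5e-05/0.04306 = 0.00151; Haaland gives 1/√f = -1.8 log₁₀[0.000173+0.000195] = 6.182, so f = 0.02617.
ΔP = f(L/D_h)(ρV²/2) = 0.02617·5.15/0.04306·103.4 = 323.6 Pa.

ΔP ≈ 323.6 Pa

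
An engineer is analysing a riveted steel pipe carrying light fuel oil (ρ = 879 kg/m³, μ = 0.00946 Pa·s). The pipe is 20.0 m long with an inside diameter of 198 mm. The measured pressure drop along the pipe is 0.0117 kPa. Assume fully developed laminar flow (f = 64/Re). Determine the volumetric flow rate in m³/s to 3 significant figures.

Q ≈ 0.00233 m³/s

For laminar flow, f = 64/Re with Re = ρVD/μ, so Darcy-Weisbach reduces to ΔP = 32μLV/D². Solving for V: V = ΔP·D²/(32μL) = 11.7·(0.198)²/(32·0.00946·20) = 0.07576 m/s.
Check: Re = ρVD/μ = 879·0.07576·0.198/0.00946 = 1394 < 2300, so the laminar assumption holds.
Q = V·A = 0.07576·(π/4·0.198²) = 0.002333 m³/s = 0.00233 m³/s.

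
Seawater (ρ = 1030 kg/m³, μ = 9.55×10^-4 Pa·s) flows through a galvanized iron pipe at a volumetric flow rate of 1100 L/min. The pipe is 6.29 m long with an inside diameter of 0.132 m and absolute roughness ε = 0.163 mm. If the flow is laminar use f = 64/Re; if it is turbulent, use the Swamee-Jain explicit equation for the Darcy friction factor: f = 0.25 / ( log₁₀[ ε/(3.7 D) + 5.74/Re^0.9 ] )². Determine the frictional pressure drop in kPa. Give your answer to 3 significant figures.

ΔP ≈ 0.975 kPa

Q = 1100 L/min = 1100/60000 = 0.01833 m³/s.
Cross-sectional area A = πD²/4 = π(0.132)²/4 = 0.01368 m²; mean velocity V = Q/A = 0.01833/0.01368 = 1.34 m/s.
Reynolds number Re = ρVD/μ = 1030 · 1.34 · 0.132 / 0.000955 = 1.907e+05.
Re > 4000 → turbulent. Relative roughness ε/D = 0.000163/0.132 = 0.00123. Swamee-Jain: f = 0.25/(log₁₀[0.00123/3.7 + 5.74/1.907e+05^0.9])² = 0.25/(log₁₀[0.000334 + 0.000102])² = 0.25/(-3.361)² = 0.02213.
Darcy-Weisbach: ΔP = f(L/D)(ρV²/2) = 0.02213·(6.29/0.132)·(1030·1.34²/2) = 0.02213·47.65·924.3 = 974.6 Pa.
ΔP = 974.6 Pa = 0.975 kPa.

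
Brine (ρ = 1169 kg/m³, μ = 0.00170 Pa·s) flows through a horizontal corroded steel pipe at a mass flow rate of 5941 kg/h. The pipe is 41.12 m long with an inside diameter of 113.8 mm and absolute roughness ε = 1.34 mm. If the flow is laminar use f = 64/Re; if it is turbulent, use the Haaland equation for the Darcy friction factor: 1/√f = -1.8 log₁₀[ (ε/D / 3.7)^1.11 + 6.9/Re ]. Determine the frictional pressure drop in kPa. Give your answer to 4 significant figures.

ṁ = 5941 kg/h = 5941/3600 = 1.65 kg/s.
A = πD²/4 = π(0.1138)²/4 = 0.01017 m²; mean velocity V = ṁ/(ρA) = 1.65/(1169 · 0.01017) = 0.1388 m/s.
Reynolds number Re = ρVD/μ = 1169 · 0.1388 · 0.1138 / 0.0017 = 1.086e+04.
Re > 4000 → turbulent. Relative roughness ε/D = 0.00134/0.1138 = 0.0118. Haaland: 1/√f = -1.8 log₁₀[(0.0118/3.7)^1.11 + 6.9/1.086e+04] = -1.8 log₁₀[0.00169 + 0.000635] = 4.74, so f = 0.04451.
Darcy-Weisbach: ΔP = f(L/D)(ρV²/2) = 0.04451·(41.12/0.1138)·(1169·0.1388²/2) = 0.04451·361.3·11.26 = 181.1 Pa.
ΔP = 181.1 Pa = 0.1811 kPa.

ΔP ≈ 0.1811 kPa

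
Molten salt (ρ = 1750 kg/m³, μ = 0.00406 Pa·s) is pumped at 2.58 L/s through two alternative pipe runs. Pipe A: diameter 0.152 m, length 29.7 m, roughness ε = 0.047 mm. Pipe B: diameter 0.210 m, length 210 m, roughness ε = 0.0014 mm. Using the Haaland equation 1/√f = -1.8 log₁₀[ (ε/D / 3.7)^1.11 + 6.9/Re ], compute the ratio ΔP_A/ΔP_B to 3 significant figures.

Pipe A: V = Q/A = 0.00258/0.01815 = 0.1422 m/s; Re = 9315; ε/D = 0.000309; Haaland → f = 0.03184; ΔP_A = f(L/D)(ρV²/2) = 110.1 Pa.
Pipe B: V = Q/A = 0.00258/0.03464 = 0.07449 m/s; Re = 6743; ε/D = 6.67e-06; Haaland → f = 0.03453; ΔP_B = f(L/D)(ρV²/2) = 167.6 Pa.
ΔP_A/ΔP_B = 110.1/167.6 = 0.657.

ΔP_A/ΔP_B ≈ 0.657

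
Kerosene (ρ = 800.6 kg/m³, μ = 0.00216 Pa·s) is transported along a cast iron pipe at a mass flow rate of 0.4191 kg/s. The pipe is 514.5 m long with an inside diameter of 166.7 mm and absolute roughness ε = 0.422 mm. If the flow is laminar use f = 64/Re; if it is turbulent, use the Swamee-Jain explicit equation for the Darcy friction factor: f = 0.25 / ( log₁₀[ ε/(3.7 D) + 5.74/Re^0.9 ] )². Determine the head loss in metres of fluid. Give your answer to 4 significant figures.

A = πD²/4 = π(0.1667)²/4 = 0.02183 m²; mean velocity V = ṁ/(ρA) = 0.4191/(800.6 · 0.02183) = 0.02399 m/s.
Reynolds number Re = ρVD/μ = 800.6 · 0.02399 · 0.1667 / 0.00216 = 1482.
Re < 2300 → laminar flow, so f = 64/Re = 64/1482 = 0.04319 (the turbulent correlation is not needed).
Darcy-Weisbach: ΔP = f(L/D)(ρV²/2) = 0.04319·(514.5/0.1667)·(800.6·0.02399²/2) = 0.04319·3086·0.2303 = 30.69 Pa.
Head loss h_f = ΔP/(ρg) = 30.69/(800.6·9.81) = 0.003908 m.

h_f ≈ 0.003908 m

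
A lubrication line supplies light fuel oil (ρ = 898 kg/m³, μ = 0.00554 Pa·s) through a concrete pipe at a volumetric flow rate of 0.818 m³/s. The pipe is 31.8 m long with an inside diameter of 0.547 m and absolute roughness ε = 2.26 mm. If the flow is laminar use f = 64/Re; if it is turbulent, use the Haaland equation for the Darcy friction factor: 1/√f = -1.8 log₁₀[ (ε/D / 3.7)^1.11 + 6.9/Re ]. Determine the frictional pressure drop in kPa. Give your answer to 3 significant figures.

Cross-sectional area A = πD²/4 = π(0.547)²/4 = 0.235 m²; mean velocity V = Q/A = 0.818/0.235 = 3.481 m/s.
Reynolds number Re = ρVD/μ = 898 · 3.481 · 0.547 / 0.00554 = 3.086e+05.
Re > 4000 → turbulent. Relative roughness ε/D = 0.00226/0.547 = 0.00413. Haaland: 1/√f = -1.8 log₁₀[(0.00413/3.7)^1.11 + 6.9/3.086e+05] = -1.8 log₁₀[0.000529 + 2.24e-05] = 5.866, so f = 0.02906.
Darcy-Weisbach: ΔP = f(L/D)(ρV²/2) = 0.02906·(31.8/0.547)·(898·3.481²/2) = 0.02906·58.14·5440 = 9192 Pa.
ΔP = 9192 Pa = 9.19 kPa.

ΔP ≈ 9.19 kPa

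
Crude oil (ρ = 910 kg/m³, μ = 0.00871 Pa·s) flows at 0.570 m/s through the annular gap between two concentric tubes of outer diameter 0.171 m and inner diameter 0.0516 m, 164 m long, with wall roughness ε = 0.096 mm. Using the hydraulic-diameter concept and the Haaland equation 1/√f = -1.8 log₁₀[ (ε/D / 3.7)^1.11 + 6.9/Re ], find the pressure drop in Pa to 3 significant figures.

Hydraulic diameter D_h = 4A/P = D_o - D_i = 0.171 - 0.0516 = 0.1194 m.
Re = ρVD_h/μ = 910·0.57·0.1194/0.00871 = 7111.
ε/D_h = 9.6e-05/0.1194 = 0.000804; Haaland gives 1/√f = -1.8 log₁₀[8.59e-05+0.00097] = 5.357, so f = 0.03484.
ΔP = f(L/D_h)(ρV²/2) = 0.03484·164/0.1194·147.8 = 7075 Pa.

ΔP ≈ 7080 Pa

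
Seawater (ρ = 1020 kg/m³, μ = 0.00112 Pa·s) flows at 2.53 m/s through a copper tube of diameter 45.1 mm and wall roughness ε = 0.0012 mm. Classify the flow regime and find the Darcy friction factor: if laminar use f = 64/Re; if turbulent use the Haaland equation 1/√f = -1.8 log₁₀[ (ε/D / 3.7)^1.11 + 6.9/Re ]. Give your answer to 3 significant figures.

f ≈ 0.0178

Re = ρVD/μ = 1020·2.53·0.0451/0.00112 = 1.039e+05.
Re > 4000 → turbulent. ε/D = 1.2e-06/0.0451 = 2.66e-05; Haaland: 1/√f = -1.8 log₁₀[1.95e-06 + 6.64e-05] = 7.497, so f = 0.01779.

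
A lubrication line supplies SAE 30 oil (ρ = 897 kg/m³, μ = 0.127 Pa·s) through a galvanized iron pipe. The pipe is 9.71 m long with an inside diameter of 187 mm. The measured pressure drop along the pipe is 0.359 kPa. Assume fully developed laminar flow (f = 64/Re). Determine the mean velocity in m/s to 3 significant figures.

V ≈ 0.318 m/s

For laminar flow, f = 64/Re with Re = ρVD/μ, so Darcy-Weisbach reduces to ΔP = 32μLV/D². Solving for V: V = ΔP·D²/(32μL) = 359·(0.187)²/(32·0.127·9.71) = 0.3181 m/s.
Check: Re = ρVD/μ = 897·0.3181·0.187/0.127 = 420.2 < 2300, so the laminar assumption holds.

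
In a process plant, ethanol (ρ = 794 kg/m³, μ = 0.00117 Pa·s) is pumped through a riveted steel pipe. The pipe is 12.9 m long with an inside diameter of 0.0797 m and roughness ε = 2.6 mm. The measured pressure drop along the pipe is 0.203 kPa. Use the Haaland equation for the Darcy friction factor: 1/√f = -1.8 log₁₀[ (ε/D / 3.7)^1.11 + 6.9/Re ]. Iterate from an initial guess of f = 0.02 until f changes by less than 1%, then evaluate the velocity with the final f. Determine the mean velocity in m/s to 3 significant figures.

Rearranging Darcy-Weisbach: V = √(2·ΔP·D/(f·L·ρ)). With ε/D = 0.0026/0.0797 = 0.0326, iterate starting from f = 0.02:
  f = 0.02 → V = √(2·203·0.0797/(0.02·12.9·794)) = 0.3974 m/s; Re = ρVD/μ = 2.15e+04; f → 0.0607
  f = 0.0607 → V = 0.2281 m/s; Re = 1.234e+04; f → 0.0617
  f = 0.0617 → V = 0.2263 m/s; Re = 1.224e+04; f → 0.06171
Converged (Δf/f < 1%). With the final f = 0.06171: V = √(2·203·0.0797/(0.06171·12.9·794)) = 0.2263 m/s.

V ≈ 0.226 m/s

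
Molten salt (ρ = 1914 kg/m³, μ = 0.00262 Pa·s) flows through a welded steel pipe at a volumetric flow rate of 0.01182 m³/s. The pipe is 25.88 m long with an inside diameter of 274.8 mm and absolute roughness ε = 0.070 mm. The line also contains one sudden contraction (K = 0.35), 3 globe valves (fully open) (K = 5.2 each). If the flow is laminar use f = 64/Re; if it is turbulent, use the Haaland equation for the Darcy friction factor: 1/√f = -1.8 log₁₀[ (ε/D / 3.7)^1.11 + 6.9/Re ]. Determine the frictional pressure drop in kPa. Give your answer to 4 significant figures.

ΔP ≈ 0.6867 kPa

Cross-sectional area A = πD²/4 = π(0.2748)²/4 = 0.05931 m²; mean velocity V = Q/A = 0.01182/0.05931 = 0.1993 m/s.
Reynolds number Re = ρVD/μ = 1914 · 0.1993 · 0.2748 / 0.00262 = 4.001e+04.
Re > 4000 → turbulent. Relative roughness ε/D = 7e-05/0.2748 = 0.000255. Haaland: 1/√f = -1.8 log₁₀[(0.000255/3.7)^1.11 + 6.9/4.001e+04] = -1.8 log₁₀[2.4e-05 + 0.000172] = 6.672, so f = 0.02246.
Total minor-loss coefficient ΣK = 1·0.35 + 3·5.2 = 16.
ΔP = [f·L/D + ΣK]·(ρV²/2) = [0.02246·25.88/0.2748 + 16]·(1914·0.1993²/2) = [2.116 + 16]·38.01 = 686.7 Pa.
ΔP = 686.7 Pa = 0.6867 kPa.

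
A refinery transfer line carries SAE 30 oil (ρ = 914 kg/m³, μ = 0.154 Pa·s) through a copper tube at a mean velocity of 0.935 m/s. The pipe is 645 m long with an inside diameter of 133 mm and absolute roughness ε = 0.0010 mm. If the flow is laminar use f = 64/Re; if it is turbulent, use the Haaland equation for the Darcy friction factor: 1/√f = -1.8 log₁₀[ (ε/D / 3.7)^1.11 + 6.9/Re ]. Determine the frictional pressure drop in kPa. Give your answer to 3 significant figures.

ΔP ≈ 168 kPa

Reynolds number Re = ρVD/μ = 914 · 0.935 · 0.133 / 0.154 = 738.1.
Re < 2300 → laminar flow, so f = 64/Re = 64/738.1 = 0.08671 (the turbulent correlation is not needed).
Darcy-Weisbach: ΔP = f(L/D)(ρV²/2) = 0.08671·(645/0.133)·(914·0.935²/2) = 0.08671·4850·399.5 = 1.68e+05 Pa.
ΔP = 1.68e+05 Pa = 168 kPa.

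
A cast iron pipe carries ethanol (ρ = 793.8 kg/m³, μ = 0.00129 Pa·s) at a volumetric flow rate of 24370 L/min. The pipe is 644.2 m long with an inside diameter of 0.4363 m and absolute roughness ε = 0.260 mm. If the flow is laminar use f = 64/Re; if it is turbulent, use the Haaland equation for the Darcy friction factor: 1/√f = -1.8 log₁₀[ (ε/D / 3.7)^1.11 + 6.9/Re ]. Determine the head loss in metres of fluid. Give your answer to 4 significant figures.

h_f ≈ 9.962 m

Q = 24370 L/min = 24370/60000 = 0.4062 m³/s.
Cross-sectional area A = πD²/4 = π(0.4363)²/4 = 0.1495 m²; mean velocity V = Q/A = 0.4062/0.1495 = 2.717 m/s.
Reynolds number Re = ρVD/μ = 793.8 · 2.717 · 0.4363 / 0.00129 = 7.294e+05.
Re > 4000 → turbulent. Relative roughness ε/D = 0.00026/0.4363 = 0.000596. Haaland: 1/√f = -1.8 log₁₀[(0.000596/3.7)^1.11 + 6.9/7.294e+05] = -1.8 log₁₀[6.16e-05 + 9.46e-06] = 7.467, so f = 0.01794.
Darcy-Weisbach: ΔP = f(L/D)(ρV²/2) = 0.01794·(644.2/0.4363)·(793.8·2.717²/2) = 0.01794·1477·2929 = 7.758e+04 Pa.
Head loss h_f = ΔP/(ρg) = 7.758e+04/(793.8·9.81) = 9.962 m.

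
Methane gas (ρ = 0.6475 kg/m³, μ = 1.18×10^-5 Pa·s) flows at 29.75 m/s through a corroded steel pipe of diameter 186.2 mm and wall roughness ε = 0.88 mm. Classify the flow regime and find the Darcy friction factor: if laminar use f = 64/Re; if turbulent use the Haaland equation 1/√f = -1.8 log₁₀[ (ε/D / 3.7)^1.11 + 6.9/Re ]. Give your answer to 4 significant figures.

f ≈ 0.03021

Re = ρVD/μ = 0.6475·29.75·0.1862/1.18e-05 = 3.04e+05.
Re > 4000 → turbulent. ε/D = 0.00088/0.1862 = 0.00473; Haaland: 1/√f = -1.8 log₁₀[0.000614 + 2.27e-05] = 5.753, so f = 0.03021.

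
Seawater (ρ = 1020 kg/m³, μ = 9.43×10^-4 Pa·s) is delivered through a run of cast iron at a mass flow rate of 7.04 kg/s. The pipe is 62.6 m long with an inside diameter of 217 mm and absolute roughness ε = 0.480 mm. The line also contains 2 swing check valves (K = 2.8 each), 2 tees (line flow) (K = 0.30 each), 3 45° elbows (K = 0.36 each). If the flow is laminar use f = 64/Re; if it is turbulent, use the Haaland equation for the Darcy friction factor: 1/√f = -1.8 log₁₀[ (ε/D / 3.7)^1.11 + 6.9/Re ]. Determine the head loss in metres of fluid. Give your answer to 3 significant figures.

A = πD²/4 = π(0.217)²/4 = 0.03698 m²; mean velocity V = ṁ/(ρA) = 7.04/(1020 · 0.03698) = 0.1866 m/s.
Reynolds number Re = ρVD/μ = 1020 · 0.1866 · 0.217 / 0.000943 = 4.38e+04.
Re > 4000 → turbulent. Relative roughness ε/D = 0.00048/0.217 = 0.00221. Haaland: 1/√f = -1.8 log₁₀[(0.00221/3.7)^1.11 + 6.9/4.38e+04] = -1.8 log₁₀[0.000264 + 0.000158] = 6.075, so f = 0.0271.
Total minor-loss coefficient ΣK = 2·2.8 + 2·0.3 + 3·0.36 = 7.28.
ΔP = [f·L/D + ΣK]·(ρV²/2) = [0.0271·62.6/0.217 + 7.28]·(1020·0.1866²/2) = [7.817 + 7.28]·17.76 = 268.2 Pa.
Head loss h_f = ΔP/(ρg) = 268.2/(1020·9.81) = 0.0268 m.

h_f ≈ 0.0268 m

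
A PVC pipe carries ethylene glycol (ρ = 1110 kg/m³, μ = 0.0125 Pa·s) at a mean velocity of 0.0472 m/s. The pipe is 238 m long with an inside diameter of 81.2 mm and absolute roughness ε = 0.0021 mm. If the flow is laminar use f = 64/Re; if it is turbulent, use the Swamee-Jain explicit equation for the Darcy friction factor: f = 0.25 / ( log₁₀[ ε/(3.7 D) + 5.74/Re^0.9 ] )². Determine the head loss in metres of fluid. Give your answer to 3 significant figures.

Reynolds number Re = ρVD/μ = 1110 · 0.0472 · 0.0812 / 0.0125 = 340.3.
Re < 2300 → laminar flow, so f = 64/Re = 64/340.3 = 0.188 (the turbulent correlation is not needed).
Darcy-Weisbach: ΔP = f(L/D)(ρV²/2) = 0.188·(238/0.0812)·(1110·0.0472²/2) = 0.188·2931·1.236 = 681.5 Pa.
Head loss h_f = ΔP/(ρg) = 681.5/(1110·9.81) = 0.0626 m.

h_f ≈ 0.0626 m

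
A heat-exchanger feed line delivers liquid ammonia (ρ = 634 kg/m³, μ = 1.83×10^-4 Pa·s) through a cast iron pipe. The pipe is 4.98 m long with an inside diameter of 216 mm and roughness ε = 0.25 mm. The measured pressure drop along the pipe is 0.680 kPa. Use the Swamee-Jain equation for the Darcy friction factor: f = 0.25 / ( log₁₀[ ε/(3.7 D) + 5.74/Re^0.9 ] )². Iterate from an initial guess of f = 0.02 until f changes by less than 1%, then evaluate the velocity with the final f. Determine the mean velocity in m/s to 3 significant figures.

Rearranging Darcy-Weisbach: V = √(2·ΔP·D/(f·L·ρ)). With ε/D = 0.00025/0.216 = 0.00116, iterate starting from f = 0.02:
  f = 0.02 → V = √(2·680·0.216/(0.02·4.98·634)) = 2.157 m/s; Re = ρVD/μ = 1.614e+06; f → 0.02059
  f = 0.02059 → V = 2.126 m/s; Re = 1.591e+06; f → 0.02059
Converged (Δf/f < 1%). With the final f = 0.02059: V = √(2·680·0.216/(0.02059·4.98·634)) = 2.126 m/s.

V ≈ 2.13 m/s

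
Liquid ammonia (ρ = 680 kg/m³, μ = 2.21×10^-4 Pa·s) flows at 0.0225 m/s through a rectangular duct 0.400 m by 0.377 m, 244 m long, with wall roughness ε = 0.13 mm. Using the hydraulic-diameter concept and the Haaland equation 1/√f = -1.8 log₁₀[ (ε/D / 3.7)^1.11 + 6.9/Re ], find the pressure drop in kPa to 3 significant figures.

Hydraulic diameter D_h = 4A/P = 4·(0.4·0.377)/(2·(0.4+0.377)) = 0.6032/1.554 = 0.3882 m.
Re = ρVD_h/μ = 680·0.0225·0.3882/0.000221 = 2.687e+04.
ε/D_h = 0.00013/0.3882 = 0.000335; Haaland gives 1/√f = -1.8 log₁₀[3.25e-05+0.000257] = 6.37, so f = 0.02465.
ΔP = f(L/D_h)(ρV²/2) = 0.02465·244/0.3882·0.1721 = 2.667 Pa.
ΔP = 0.00267 kPa.

ΔP ≈ 0.00267 kPa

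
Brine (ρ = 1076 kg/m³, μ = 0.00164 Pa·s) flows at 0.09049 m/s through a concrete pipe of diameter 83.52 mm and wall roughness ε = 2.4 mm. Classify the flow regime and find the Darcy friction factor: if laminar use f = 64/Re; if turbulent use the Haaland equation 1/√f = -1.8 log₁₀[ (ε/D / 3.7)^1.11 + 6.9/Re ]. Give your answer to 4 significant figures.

Re = ρVD/μ = 1076·0.09049·0.08352/0.00164 = 4959.
Re > 4000 → turbulent. ε/D = 0.0024/0.08352 = 0.0287; Haaland: 1/√f = -1.8 log₁₀[0.00455 + 0.00139] = 4.007, so f = 0.06229.

f ≈ 0.06229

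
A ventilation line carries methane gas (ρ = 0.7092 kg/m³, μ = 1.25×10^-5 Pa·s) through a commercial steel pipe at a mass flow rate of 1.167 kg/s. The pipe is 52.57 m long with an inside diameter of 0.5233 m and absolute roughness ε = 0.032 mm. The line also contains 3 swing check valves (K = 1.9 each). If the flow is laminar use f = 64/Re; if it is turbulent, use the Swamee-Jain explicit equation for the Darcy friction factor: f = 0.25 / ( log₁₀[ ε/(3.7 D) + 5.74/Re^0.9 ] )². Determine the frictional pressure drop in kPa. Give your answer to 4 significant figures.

ΔP ≈ 0.1511 kPa

A = πD²/4 = π(0.5233)²/4 = 0.2151 m²; mean velocity V = ṁ/(ρA) = 1.167/(0.7092 · 0.2151) = 7.651 m/s.
Reynolds number Re = ρVD/μ = 0.7092 · 7.651 · 0.5233 / 1.25e-05 = 2.272e+05.
Re > 4000 → turbulent. Relative roughness ε/D = 3.2e-05/0.5233 = 6.12e-05. Swamee-Jain: f = 0.25/(log₁₀[6.12e-05/3.7 + 5.74/2.272e+05^0.9])² = 0.25/(log₁₀[1.65e-05 + 8.67e-05])² = 0.25/(-3.986)² = 0.01573.
Total minor-loss coefficient ΣK = 3·1.9 = 5.7.
ΔP = [f·L/D + ΣK]·(ρV²/2) = [0.01573·52.57/0.5233 + 5.7]·(0.7092·7.651²/2) = [1.581 + 5.7]·20.76 = 151.1 Pa.
ΔP = 151.1 Pa = 0.1511 kPa.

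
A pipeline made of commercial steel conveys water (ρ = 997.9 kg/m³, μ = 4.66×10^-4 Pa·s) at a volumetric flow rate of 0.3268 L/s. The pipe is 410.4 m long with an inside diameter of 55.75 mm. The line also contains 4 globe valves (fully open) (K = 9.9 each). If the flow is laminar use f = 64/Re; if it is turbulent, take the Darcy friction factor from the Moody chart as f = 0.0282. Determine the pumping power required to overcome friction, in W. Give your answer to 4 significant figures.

P ≈ 0.7224 W

Q = 0.3268 L/s = 0.3268/1000 = 0.0003268 m³/s.
Cross-sectional area A = πD²/4 = π(0.05575)²/4 = 0.002441 m²; mean velocity V = Q/A = 0.0003268/0.002441 = 0.1339 m/s.
Reynolds number Re = ρVD/μ = 997.9 · 0.1339 · 0.05575 / 0.000466 = 1.598e+04.
Re > 4000 → turbulent; use the Moody-chart value f = 0.0282.
Total minor-loss coefficient ΣK = 4·9.9 = 39.6.
ΔP = [f·L/D + ΣK]·(ρV²/2) = [0.0282·410.4/0.05575 + 39.6]·(997.9·0.1339²/2) = [207.6 + 39.6]·8.943 = 2211 Pa.
Pumping power P = QΔP = 0.0003268·2211 = 0.72240 W = 0.7224 W.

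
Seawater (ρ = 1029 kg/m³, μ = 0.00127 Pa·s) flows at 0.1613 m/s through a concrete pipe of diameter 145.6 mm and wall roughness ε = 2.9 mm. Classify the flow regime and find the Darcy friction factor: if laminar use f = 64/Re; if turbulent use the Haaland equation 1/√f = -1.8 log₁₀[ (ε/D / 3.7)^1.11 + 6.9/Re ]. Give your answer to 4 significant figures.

f ≈ 0.05061

Re = ρVD/μ = 1029·0.1613·0.1456/0.00127 = 1.903e+04.
Re > 4000 → turbulent. ε/D = 0.0029/0.1456 = 0.0199; Haaland: 1/√f = -1.8 log₁₀[0.00303 + 0.000363] = 4.445, so f = 0.05061.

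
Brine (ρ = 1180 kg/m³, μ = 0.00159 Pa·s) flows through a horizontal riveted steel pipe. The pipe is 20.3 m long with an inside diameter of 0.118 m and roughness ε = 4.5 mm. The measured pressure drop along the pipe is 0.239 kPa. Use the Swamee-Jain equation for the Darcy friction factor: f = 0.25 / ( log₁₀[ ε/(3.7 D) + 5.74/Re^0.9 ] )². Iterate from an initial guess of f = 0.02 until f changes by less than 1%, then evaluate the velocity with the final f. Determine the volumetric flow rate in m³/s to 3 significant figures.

Rearranging Darcy-Weisbach: V = √(2·ΔP·D/(f·L·ρ)). With ε/D = 0.0045/0.118 = 0.0381, iterate starting from f = 0.02:
  f = 0.02 → V = √(2·239·0.118/(0.02·20.3·1180)) = 0.3431 m/s; Re = ρVD/μ = 3.005e+04; f → 0.06475
  f = 0.06475 → V = 0.1907 m/s; Re = 1.67e+04; f → 0.06573
  f = 0.06573 → V = 0.1893 m/s; Re = 1.657e+04; f → 0.06575
Converged (Δf/f < 1%). With the final f = 0.06575: V = √(2·239·0.118/(0.06575·20.3·1180)) = 0.1892 m/s.
Q = V·A = 0.1892·(π/4·0.118²) = 0.00207 m³/s = 0.00207 m³/s.

Q ≈ 0.00207 m³/s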